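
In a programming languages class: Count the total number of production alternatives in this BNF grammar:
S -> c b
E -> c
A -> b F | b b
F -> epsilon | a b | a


Counting alternatives per rule:
  S: 1 alternative(s)
  E: 1 alternative(s)
  A: 2 alternative(s)
  F: 3 alternative(s)
Sum: 1 + 1 + 2 + 3 = 7

7


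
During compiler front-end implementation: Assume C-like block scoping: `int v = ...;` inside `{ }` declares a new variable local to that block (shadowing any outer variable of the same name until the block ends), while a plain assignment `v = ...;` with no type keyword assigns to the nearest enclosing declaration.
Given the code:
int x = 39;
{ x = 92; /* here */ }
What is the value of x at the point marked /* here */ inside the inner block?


Analyzing scoping rules:
Outer scope: declares x = 39
Inner block: 'x = 92;' has no type keyword, so it is an assignment to the outer x (no shadowing)
Inside the block, after the assignment -> 92
Result: 92

92


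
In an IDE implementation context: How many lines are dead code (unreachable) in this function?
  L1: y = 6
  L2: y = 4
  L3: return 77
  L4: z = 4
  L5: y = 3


Analyzing control flow:
  L1: reachable (before return)
  L2: reachable (before return)
  L3: reachable (return statement)
  L4: DEAD (after return at L3)
  L5: DEAD (after return at L3)
Return at L3, total lines = 5
Dead lines: L4 through L5
Count: 2

2


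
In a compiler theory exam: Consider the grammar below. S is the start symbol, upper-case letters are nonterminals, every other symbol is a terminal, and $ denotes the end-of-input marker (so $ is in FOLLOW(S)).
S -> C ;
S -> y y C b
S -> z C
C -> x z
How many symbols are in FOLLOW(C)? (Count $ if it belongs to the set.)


S is the start symbol and does not occur in any rule body, so FOLLOW(S) = {$}.
Examining every occurrence of C in a rule body:
  S -> C ; : C is followed by terminal ';' -> add ';'
  S -> y y C b : C is followed by terminal 'b' -> add 'b'
  S -> z C : C is at the right end -> add FOLLOW(S) = {$}
  C -> x z : C does not occur in the body -> contributes nothing
FOLLOW(C) = {;, b, $}
Count: 3

3


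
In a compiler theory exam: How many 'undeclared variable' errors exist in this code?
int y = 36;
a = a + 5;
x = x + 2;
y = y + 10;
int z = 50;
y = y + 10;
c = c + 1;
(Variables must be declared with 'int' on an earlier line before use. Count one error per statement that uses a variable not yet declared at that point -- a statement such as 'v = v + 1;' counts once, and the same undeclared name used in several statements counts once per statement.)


Scanning code line by line:
  Line 1: declare 'y' -> declared = ['y']
  Line 2: use 'a' -> ERROR (undeclared)
  Line 3: use 'x' -> ERROR (undeclared)
  Line 4: use 'y' -> OK (declared)
  Line 5: declare 'z' -> declared = ['y', 'z']
  Line 6: use 'y' -> OK (declared)
  Line 7: use 'c' -> ERROR (undeclared)
Total undeclared variable errors: 3

3


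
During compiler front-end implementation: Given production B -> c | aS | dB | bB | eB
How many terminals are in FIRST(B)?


Production: B -> c | aS | dB | bB | eB
Examining each alternative for leading terminals:
  B -> c : first terminal = 'c'
  B -> aS : first terminal = 'a'
  B -> dB : first terminal = 'd'
  B -> bB : first terminal = 'b'
  B -> eB : first terminal = 'e'
FIRST(B) = {a, b, c, d, e}
Count: 5

5


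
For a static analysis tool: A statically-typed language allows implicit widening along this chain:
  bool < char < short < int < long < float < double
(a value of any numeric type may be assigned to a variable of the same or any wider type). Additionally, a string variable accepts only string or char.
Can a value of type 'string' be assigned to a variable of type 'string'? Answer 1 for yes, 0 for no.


Target variable type: string
Source value type: string
Rule: string accepts only {string, char}
  source 'string' in {string, char}? Yes
Result: 1

1


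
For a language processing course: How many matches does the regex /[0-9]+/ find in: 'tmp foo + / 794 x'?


Pattern: /[0-9]+/ (int literals)
Input: 'tmp foo + / 794 x'
Scanning for matches:
  Match 1: '794'
Total matches: 1

1


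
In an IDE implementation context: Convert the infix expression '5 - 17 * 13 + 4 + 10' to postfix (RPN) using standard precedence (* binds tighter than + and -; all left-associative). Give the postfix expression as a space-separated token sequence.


Applying the shunting-yard algorithm:
  Operand 5 -> output
  Push '-' onto operator stack -> op-stack: [-]
  Operand 17 -> output
  Push '*' onto operator stack -> op-stack: [-, *]
  Operand 13 -> output
  See '+' (prec 1); top '*' (prec 2) >= it -> pop '*' to output
  See '+' (prec 1); top '-' (prec 1) >= it -> pop '-' to output
  Push '+' onto operator stack -> op-stack: [+]
  Operand 4 -> output
  See '+' (prec 1); top '+' (prec 1) >= it -> pop '+' to output
  Push '+' onto operator stack -> op-stack: [+]
  Operand 10 -> output
  End of input: pop '+' to output
Postfix result: 5 17 13 * - 4 + 10 +

5 17 13 * - 4 + 10 +


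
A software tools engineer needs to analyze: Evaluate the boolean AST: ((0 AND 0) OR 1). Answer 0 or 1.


Step 1: Evaluate inner node
  0 AND 0 = 0
Step 2: Evaluate root node
  0 OR 1 = 1

1


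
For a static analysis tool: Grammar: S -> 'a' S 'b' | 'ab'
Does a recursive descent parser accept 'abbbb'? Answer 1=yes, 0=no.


Grammar accepts strings of the form a^n b^n (n >= 1)
Word: 'abbbb'
Counting: 1 a's and 4 b's
Check: 1 == 4? No
Mismatch: a-count != b-count
Rejected

0


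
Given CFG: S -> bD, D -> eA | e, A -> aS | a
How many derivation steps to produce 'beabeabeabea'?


Grammar: S -> bD, D -> eA | e, A -> aS | a
Deriving 'beabeabeabea':
Step 1: S -> bD => bD
Step 2: D -> eA => beA
Step 3: A -> aS => beaS
Step 4: S -> bD => beabD
Step 5: D -> eA => beabeA
Step 6: A -> aS => beabeaS
Step 7: S -> bD => beabeabD
Step 8: D -> eA => beabeabeA
Step 9: A -> aS => beabeabeaS
Step 10: S -> bD => beabeabeabD
Step 11: D -> eA => beabeabeabeA
Step 12: A -> a => beabeabeabea
Total derivation steps: 12

12


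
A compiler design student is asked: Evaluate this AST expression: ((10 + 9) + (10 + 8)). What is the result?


Expression: ((10 + 9) + (10 + 8))
Evaluating step by step:
  10 + 9 = 19
  10 + 8 = 18
  19 + 18 = 37
Result: 37

37


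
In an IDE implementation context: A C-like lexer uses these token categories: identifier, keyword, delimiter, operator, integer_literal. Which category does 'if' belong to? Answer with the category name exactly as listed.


Token: 'if'
Checking categories:
  identifier: no
  integer_literal: no
  operator: no
  keyword: YES
  delimiter: no
Category: keyword

keyword


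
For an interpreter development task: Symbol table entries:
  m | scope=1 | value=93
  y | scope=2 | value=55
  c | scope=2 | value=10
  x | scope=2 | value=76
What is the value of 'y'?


Searching symbol table for 'y':
  m | scope=1 | value=93
  y | scope=2 | value=55 <- MATCH
  c | scope=2 | value=10
  x | scope=2 | value=76
Found 'y' at scope 2 with value 55

55


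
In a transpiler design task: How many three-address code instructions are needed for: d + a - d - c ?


Expression: d + a - d - c
Generating three-address code (respecting * over +/- precedence):
  Instruction 1: t1 = d + a
  Instruction 2: t2 = t1 - d
  Instruction 3: t3 = t2 - c
Total instructions: 3

3


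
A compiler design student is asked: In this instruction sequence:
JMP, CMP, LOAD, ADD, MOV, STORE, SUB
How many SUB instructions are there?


Scanning instruction sequence for SUB:
  Position 1: JMP
  Position 2: CMP
  Position 3: LOAD
  Position 4: ADD
  Position 5: MOV
  Position 6: STORE
  Position 7: SUB <- MATCH
Matches at positions: [7]
Total SUB count: 1

1


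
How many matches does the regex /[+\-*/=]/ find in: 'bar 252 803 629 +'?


Pattern: /[+\-*/=]/ (operators)
Input: 'bar 252 803 629 +'
Scanning for matches:
  Match 1: '+'
Total matches: 1

1


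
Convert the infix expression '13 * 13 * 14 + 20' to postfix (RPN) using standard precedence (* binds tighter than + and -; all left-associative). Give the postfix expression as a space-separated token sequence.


Applying the shunting-yard algorithm:
  Operand 13 -> output
  Push '*' onto operator stack -> op-stack: [*]
  Operand 13 -> output
  See '*' (prec 2); top '*' (prec 2) >= it -> pop '*' to output
  Push '*' onto operator stack -> op-stack: [*]
  Operand 14 -> output
  See '+' (prec 1); top '*' (prec 2) >= it -> pop '*' to output
  Push '+' onto operator stack -> op-stack: [+]
  Operand 20 -> output
  End of input: pop '+' to output
Postfix result: 13 13 * 14 * 20 +

13 13 * 14 * 20 +


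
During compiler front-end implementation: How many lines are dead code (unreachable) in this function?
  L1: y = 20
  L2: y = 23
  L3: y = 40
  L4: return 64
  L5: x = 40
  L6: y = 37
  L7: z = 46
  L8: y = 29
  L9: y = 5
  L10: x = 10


Analyzing control flow:
  L1: reachable (before return)
  L2: reachable (before return)
  L3: reachable (before return)
  L4: reachable (return statement)
  L5: DEAD (after return at L4)
  L6: DEAD (after return at L4)
  L7: DEAD (after return at L4)
  L8: DEAD (after return at L4)
  L9: DEAD (after return at L4)
  L10: DEAD (after return at L4)
Return at L4, total lines = 10
Dead lines: L5 through L10
Count: 6

6


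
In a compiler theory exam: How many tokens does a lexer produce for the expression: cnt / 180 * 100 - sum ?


Scanning 'cnt / 180 * 100 - sum'
Token 1: 'cnt' -> identifier
Token 2: '/' -> operator
Token 3: '180' -> integer_literal
Token 4: '*' -> operator
Token 5: '100' -> integer_literal
Token 6: '-' -> operator
Token 7: 'sum' -> identifier
Total tokens: 7

7


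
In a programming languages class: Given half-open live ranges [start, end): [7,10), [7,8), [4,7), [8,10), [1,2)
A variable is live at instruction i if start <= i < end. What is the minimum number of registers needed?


Live ranges:
  Var0: [7, 10)
  Var1: [7, 8)
  Var2: [4, 7)
  Var3: [8, 10)
  Var4: [1, 2)
Sweep-line events (position, delta, active):
  pos=1 start -> active=1
  pos=2 end -> active=0
  pos=4 start -> active=1
  pos=7 end -> active=0
  pos=7 start -> active=1
  pos=7 start -> active=2
  pos=8 end -> active=1
  pos=8 start -> active=2
  pos=10 end -> active=1
  pos=10 end -> active=0
Maximum simultaneous active: 2
Minimum registers needed: 2

2


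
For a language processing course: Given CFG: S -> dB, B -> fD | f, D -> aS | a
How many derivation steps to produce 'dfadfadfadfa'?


Grammar: S -> dB, B -> fD | f, D -> aS | a
Deriving 'dfadfadfadfa':
Step 1: S -> dB => dB
Step 2: B -> fD => dfD
Step 3: D -> aS => dfaS
Step 4: S -> dB => dfadB
Step 5: B -> fD => dfadfD
Step 6: D -> aS => dfadfaS
Step 7: S -> dB => dfadfadB
Step 8: B -> fD => dfadfadfD
Step 9: D -> aS => dfadfadfaS
Step 10: S -> dB => dfadfadfadB
Step 11: B -> fD => dfadfadfadfD
Step 12: D -> a => dfadfadfadfa
Total derivation steps: 12

12


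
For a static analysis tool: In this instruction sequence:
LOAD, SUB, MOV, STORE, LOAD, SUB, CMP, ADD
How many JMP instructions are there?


Scanning instruction sequence for JMP:
  Position 1: LOAD
  Position 2: SUB
  Position 3: MOV
  Position 4: STORE
  Position 5: LOAD
  Position 6: SUB
  Position 7: CMP
  Position 8: ADD
Matches at positions: []
Total JMP count: 0

0


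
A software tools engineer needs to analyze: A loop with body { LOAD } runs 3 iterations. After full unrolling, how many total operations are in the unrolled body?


Loop body operations: LOAD (1 op per iteration)
Unrolling 3 iterations:
  Iteration 1: LOAD (1 ops)
  Iteration 2: LOAD (1 ops)
  Iteration 3: LOAD (1 ops)
Total: 3 iterations * 1 ops/iter = 3 operations

3


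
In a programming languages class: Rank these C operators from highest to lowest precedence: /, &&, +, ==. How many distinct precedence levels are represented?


Looking up precedence for each operator:
  / -> precedence 6
  && -> precedence 2
  + -> precedence 5
  == -> precedence 3
Sorted highest to lowest: /, +, ==, &&
Distinct precedence values: [6, 5, 3, 2]
Number of distinct levels: 4

4


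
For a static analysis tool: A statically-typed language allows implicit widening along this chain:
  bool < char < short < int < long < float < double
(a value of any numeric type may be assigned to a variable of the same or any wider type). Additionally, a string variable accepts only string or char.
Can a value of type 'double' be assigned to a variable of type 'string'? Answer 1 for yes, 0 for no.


Target variable type: string
Source value type: double
Rule: string accepts only {string, char}
  source 'double' in {string, char}? No
Result: 0

0


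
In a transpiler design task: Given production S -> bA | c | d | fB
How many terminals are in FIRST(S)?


Production: S -> bA | c | d | fB
Examining each alternative for leading terminals:
  S -> bA : first terminal = 'b'
  S -> c : first terminal = 'c'
  S -> d : first terminal = 'd'
  S -> fB : first terminal = 'f'
FIRST(S) = {b, c, d, f}
Count: 4

4


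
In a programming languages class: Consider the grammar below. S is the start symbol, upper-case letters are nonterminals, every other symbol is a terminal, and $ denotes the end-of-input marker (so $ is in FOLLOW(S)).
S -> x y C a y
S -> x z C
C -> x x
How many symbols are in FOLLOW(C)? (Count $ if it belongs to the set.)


S is the start symbol and does not occur in any rule body, so FOLLOW(S) = {$}.
Examining every occurrence of C in a rule body:
  S -> x y C a y : C is followed by terminal 'a' -> add 'a'
  S -> x z C : C is at the right end -> add FOLLOW(S) = {$}
  C -> x x : C does not occur in the body -> contributes nothing
FOLLOW(C) = {a, $}
Count: 2

2


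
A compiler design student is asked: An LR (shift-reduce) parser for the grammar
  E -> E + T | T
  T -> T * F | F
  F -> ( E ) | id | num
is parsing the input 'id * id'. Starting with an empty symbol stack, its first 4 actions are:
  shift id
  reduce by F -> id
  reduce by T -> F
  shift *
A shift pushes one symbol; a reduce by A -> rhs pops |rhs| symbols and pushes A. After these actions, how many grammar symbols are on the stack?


Tracking the symbol stack through each action:
  Action 1: shift 'id' : push -> stack = [id] (size 1)
  Action 2: reduce by F -> id : pop 1, push F -> stack = [F] (size 1)
  Action 3: reduce by T -> F : pop 1, push T -> stack = [T] (size 1)
  Action 4: shift '*' : push -> stack = [T, *] (size 2)
Final stack size: 2

2


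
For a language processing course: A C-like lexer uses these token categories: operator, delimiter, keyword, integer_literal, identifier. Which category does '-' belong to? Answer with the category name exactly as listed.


Token: '-'
Checking categories:
  identifier: no
  integer_literal: no
  operator: YES
  keyword: no
  delimiter: no
Category: operator

operator


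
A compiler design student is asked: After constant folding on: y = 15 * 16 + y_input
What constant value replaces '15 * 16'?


Identifying constant sub-expression:
  Original: y = 15 * 16 + y_input
  15 and 16 are both compile-time constants
  Evaluating: 15 * 16 = 240
  After folding: y = 240 + y_input

240


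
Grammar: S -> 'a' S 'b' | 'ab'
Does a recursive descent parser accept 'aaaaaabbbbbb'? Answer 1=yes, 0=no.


Grammar accepts strings of the form a^n b^n (n >= 1)
Word: 'aaaaaabbbbbb'
Counting: 6 a's and 6 b's
Check: 6 == 6? Yes
Derivation (S -> aSb applied 5 time(s), then S -> ab): S => aSb => aaSbb => aaaSbbb => aaaaSbbbb => aaaaaSbbbbb => aaaaaabbbbbb
Accepted

1


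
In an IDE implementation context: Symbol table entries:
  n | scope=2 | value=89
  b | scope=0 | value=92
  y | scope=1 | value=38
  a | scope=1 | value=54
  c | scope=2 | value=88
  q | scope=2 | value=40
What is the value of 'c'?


Searching symbol table for 'c':
  n | scope=2 | value=89
  b | scope=0 | value=92
  y | scope=1 | value=38
  a | scope=1 | value=54
  c | scope=2 | value=88 <- MATCH
  q | scope=2 | value=40
Found 'c' at scope 2 with value 88

88


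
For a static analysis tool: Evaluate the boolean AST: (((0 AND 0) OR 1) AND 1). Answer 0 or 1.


Step 1: Evaluate inner node
  0 AND 0 = 0
Step 2: Evaluate next node
  0 OR 1 = 1
Step 3: Evaluate root node
  1 AND 1 = 1

1


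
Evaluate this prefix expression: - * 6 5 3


Parsing prefix expression: - * 6 5 3
Step 1: Innermost operation '* 6 5'
  6 * 5 = 30
Step 2: Outer operation '- [30] 3'
  30 - 3 = 27

27


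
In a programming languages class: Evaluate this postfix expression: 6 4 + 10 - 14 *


Processing tokens left to right:
Push 6, Push 4
Pop 6 and 4, compute 6 + 4 = 10, push 10
Push 10
Pop 10 and 10, compute 10 - 10 = 0, push 0
Push 14
Pop 0 and 14, compute 0 * 14 = 0, push 0
Stack result: 0

0


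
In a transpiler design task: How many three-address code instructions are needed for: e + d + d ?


Expression: e + d + d
Generating three-address code (respecting * over +/- precedence):
  Instruction 1: t1 = e + d
  Instruction 2: t2 = t1 + d
Total instructions: 2

2


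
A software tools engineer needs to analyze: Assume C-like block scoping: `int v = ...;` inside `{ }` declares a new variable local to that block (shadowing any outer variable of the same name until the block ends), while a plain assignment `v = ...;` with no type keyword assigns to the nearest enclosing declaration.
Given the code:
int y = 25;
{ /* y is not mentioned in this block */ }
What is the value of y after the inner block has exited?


Analyzing scoping rules:
Outer scope: declares y = 25
Inner block: y is neither redeclared nor assigned -> unchanged
After the block -> 25
Result: 25

25


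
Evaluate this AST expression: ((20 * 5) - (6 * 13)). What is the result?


Expression: ((20 * 5) - (6 * 13))
Evaluating step by step:
  20 * 5 = 100
  6 * 13 = 78
  100 - 78 = 22
Result: 22

22


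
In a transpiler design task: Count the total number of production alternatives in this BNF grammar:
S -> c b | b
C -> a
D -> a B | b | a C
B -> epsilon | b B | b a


Counting alternatives per rule:
  S: 2 alternative(s)
  C: 1 alternative(s)
  D: 3 alternative(s)
  B: 3 alternative(s)
Sum: 2 + 1 + 3 + 3 = 9

9


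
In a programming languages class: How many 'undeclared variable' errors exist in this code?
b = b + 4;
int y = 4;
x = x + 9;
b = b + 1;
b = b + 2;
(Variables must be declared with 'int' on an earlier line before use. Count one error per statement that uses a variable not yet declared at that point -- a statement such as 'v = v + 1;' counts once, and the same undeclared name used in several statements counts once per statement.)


Scanning code line by line:
  Line 1: use 'b' -> ERROR (undeclared)
  Line 2: declare 'y' -> declared = ['y']
  Line 3: use 'x' -> ERROR (undeclared)
  Line 4: use 'b' -> ERROR (undeclared)
  Line 5: use 'b' -> ERROR (undeclared)
Total undeclared variable errors: 4

4


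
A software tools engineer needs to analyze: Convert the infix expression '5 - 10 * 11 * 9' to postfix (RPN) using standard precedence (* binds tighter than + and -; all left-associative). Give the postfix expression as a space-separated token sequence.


Applying the shunting-yard algorithm:
  Operand 5 -> output
  Push '-' onto operator stack -> op-stack: [-]
  Operand 10 -> output
  Push '*' onto operator stack -> op-stack: [-, *]
  Operand 11 -> output
  See '*' (prec 2); top '*' (prec 2) >= it -> pop '*' to output
  Push '*' onto operator stack -> op-stack: [-, *]
  Operand 9 -> output
  End of input: pop '*' to output
  End of input: pop '-' to output
Postfix result: 5 10 11 * 9 * -

5 10 11 * 9 * -


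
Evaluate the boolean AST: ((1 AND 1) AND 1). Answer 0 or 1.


Step 1: Evaluate inner node
  1 AND 1 = 1
Step 2: Evaluate root node
  1 AND 1 = 1

1


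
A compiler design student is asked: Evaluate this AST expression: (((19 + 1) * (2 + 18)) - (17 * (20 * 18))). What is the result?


Expression: (((19 + 1) * (2 + 18)) - (17 * (20 * 18)))
Evaluating step by step:
  19 + 1 = 20
  2 + 18 = 20
  20 * 20 = 400
  20 * 18 = 360
  17 * 360 = 6120
  400 - 6120 = -5720
Result: -5720

-5720


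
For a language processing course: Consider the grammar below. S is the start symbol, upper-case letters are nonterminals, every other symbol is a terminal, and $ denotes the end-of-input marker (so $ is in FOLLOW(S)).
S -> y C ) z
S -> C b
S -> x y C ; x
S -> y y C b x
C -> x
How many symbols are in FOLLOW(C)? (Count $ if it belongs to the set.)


S is the start symbol and does not occur in any rule body, so FOLLOW(S) = {$}.
Examining every occurrence of C in a rule body:
  S -> y C ) z : C is followed by terminal ')' -> add ')'
  S -> C b : C is followed by terminal 'b' -> add 'b'
  S -> x y C ; x : C is followed by terminal ';' -> add ';'
  S -> y y C b x : C is followed by terminal 'b' -> add 'b' (already in the set)
  C -> x : C does not occur in the body -> contributes nothing
FOLLOW(C) = {), ;, b}
Count: 3

3


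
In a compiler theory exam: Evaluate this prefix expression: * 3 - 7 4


Parsing prefix expression: * 3 - 7 4
Step 1: Innermost operation '- 7 4'
  7 - 4 = 3
Step 2: Outer operation '* 3 [3]'
  3 * 3 = 9

9


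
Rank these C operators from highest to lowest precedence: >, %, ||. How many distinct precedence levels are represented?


Looking up precedence for each operator:
  > -> precedence 4
  % -> precedence 6
  || -> precedence 1
Sorted highest to lowest: %, >, ||
Distinct precedence values: [6, 4, 1]
Number of distinct levels: 3

3


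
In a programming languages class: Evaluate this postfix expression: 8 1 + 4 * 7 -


Processing tokens left to right:
Push 8, Push 1
Pop 8 and 1, compute 8 + 1 = 9, push 9
Push 4
Pop 9 and 4, compute 9 * 4 = 36, push 36
Push 7
Pop 36 and 7, compute 36 - 7 = 29, push 29
Stack result: 29

29


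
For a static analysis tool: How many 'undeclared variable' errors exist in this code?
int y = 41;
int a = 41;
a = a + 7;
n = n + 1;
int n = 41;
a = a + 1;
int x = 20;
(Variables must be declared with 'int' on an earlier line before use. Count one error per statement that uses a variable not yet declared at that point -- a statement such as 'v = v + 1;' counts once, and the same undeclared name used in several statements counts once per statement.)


Scanning code line by line:
  Line 1: declare 'y' -> declared = ['y']
  Line 2: declare 'a' -> declared = ['a', 'y']
  Line 3: use 'a' -> OK (declared)
  Line 4: use 'n' -> ERROR (undeclared)
  Line 5: declare 'n' -> declared = ['a', 'n', 'y']
  Line 6: use 'a' -> OK (declared)
  Line 7: declare 'x' -> declared = ['a', 'n', 'x', 'y']
Total undeclared variable errors: 1

1


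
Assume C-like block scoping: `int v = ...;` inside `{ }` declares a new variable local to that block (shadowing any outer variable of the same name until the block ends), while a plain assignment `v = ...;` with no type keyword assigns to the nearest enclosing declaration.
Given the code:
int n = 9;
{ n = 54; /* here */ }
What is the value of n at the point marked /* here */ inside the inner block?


Analyzing scoping rules:
Outer scope: declares n = 9
Inner block: 'n = 54;' has no type keyword, so it is an assignment to the outer n (no shadowing)
Inside the block, after the assignment -> 54
Result: 54

54


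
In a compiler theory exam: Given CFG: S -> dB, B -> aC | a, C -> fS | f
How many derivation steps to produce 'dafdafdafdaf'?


Grammar: S -> dB, B -> aC | a, C -> fS | f
Deriving 'dafdafdafdaf':
Step 1: S -> dB => dB
Step 2: B -> aC => daC
Step 3: C -> fS => dafS
Step 4: S -> dB => dafdB
Step 5: B -> aC => dafdaC
Step 6: C -> fS => dafdafS
Step 7: S -> dB => dafdafdB
Step 8: B -> aC => dafdafdaC
Step 9: C -> fS => dafdafdafS
Step 10: S -> dB => dafdafdafdB
Step 11: B -> aC => dafdafdafdaC
Step 12: C -> f => dafdafdafdaf
Total derivation steps: 12

12


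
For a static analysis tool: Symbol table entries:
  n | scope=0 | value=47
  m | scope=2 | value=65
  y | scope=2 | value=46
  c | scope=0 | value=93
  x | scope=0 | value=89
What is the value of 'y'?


Searching symbol table for 'y':
  n | scope=0 | value=47
  m | scope=2 | value=65
  y | scope=2 | value=46 <- MATCH
  c | scope=0 | value=93
  x | scope=0 | value=89
Found 'y' at scope 2 with value 46

46


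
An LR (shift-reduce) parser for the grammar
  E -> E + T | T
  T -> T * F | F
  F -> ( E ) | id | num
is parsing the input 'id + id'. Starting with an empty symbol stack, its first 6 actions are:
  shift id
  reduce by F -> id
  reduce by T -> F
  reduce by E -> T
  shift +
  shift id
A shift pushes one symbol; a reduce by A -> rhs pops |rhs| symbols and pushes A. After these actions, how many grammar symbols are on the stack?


Tracking the symbol stack through each action:
  Action 1: shift 'id' : push -> stack = [id] (size 1)
  Action 2: reduce by F -> id : pop 1, push F -> stack = [F] (size 1)
  Action 3: reduce by T -> F : pop 1, push T -> stack = [T] (size 1)
  Action 4: reduce by E -> T : pop 1, push E -> stack = [E] (size 1)
  Action 5: shift '+' : push -> stack = [E, +] (size 2)
  Action 6: shift 'id' : push -> stack = [E, +, id] (size 3)
Final stack size: 3

3


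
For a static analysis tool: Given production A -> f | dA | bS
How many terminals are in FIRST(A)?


Production: A -> f | dA | bS
Examining each alternative for leading terminals:
  A -> f : first terminal = 'f'
  A -> dA : first terminal = 'd'
  A -> bS : first terminal = 'b'
FIRST(A) = {b, d, f}
Count: 3

3


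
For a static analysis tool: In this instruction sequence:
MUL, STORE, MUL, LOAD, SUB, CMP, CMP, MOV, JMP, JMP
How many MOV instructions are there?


Scanning instruction sequence for MOV:
  Position 1: MUL
  Position 2: STORE
  Position 3: MUL
  Position 4: LOAD
  Position 5: SUB
  Position 6: CMP
  Position 7: CMP
  Position 8: MOV <- MATCH
  Position 9: JMP
  Position 10: JMP
Matches at positions: [8]
Total MOV count: 1

1


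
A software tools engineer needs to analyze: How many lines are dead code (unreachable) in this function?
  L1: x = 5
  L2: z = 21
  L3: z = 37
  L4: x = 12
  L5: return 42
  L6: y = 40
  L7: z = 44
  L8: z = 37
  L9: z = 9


Analyzing control flow:
  L1: reachable (before return)
  L2: reachable (before return)
  L3: reachable (before return)
  L4: reachable (before return)
  L5: reachable (return statement)
  L6: DEAD (after return at L5)
  L7: DEAD (after return at L5)
  L8: DEAD (after return at L5)
  L9: DEAD (after return at L5)
Return at L5, total lines = 9
Dead lines: L6 through L9
Count: 4

4


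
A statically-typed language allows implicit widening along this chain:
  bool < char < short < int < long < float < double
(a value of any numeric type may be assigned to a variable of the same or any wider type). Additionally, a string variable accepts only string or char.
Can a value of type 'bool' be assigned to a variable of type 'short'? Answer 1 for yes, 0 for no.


Target variable type: short
Source value type: bool
Numeric ranks: bool=0, short=2
Widening allowed iff rank(source) <= rank(target): 0 <= 2? Yes
Result: 1

1


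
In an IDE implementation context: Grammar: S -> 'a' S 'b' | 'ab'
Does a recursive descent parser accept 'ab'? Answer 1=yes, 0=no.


Grammar accepts strings of the form a^n b^n (n >= 1)
Word: 'ab'
Counting: 1 a's and 1 b's
Check: 1 == 1? Yes
Derivation (S -> aSb applied 0 time(s), then S -> ab): S => ab
Accepted

1


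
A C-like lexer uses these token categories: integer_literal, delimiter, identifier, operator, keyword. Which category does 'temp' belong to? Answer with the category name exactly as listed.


Token: 'temp'
Checking categories:
  identifier: YES
  integer_literal: no
  operator: no
  keyword: no
  delimiter: no
Category: identifier

identifier


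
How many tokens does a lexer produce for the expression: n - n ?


Scanning 'n - n'
Token 1: 'n' -> identifier
Token 2: '-' -> operator
Token 3: 'n' -> identifier
Total tokens: 3

3


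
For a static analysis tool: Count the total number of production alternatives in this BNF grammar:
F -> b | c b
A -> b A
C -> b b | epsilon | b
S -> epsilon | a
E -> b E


Counting alternatives per rule:
  F: 2 alternative(s)
  A: 1 alternative(s)
  C: 3 alternative(s)
  S: 2 alternative(s)
  E: 1 alternative(s)
Sum: 2 + 1 + 3 + 2 + 1 = 9

9


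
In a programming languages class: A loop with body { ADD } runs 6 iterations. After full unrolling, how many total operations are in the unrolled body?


Loop body operations: ADD (1 op per iteration)
Unrolling 6 iterations:
  Iteration 1: ADD (1 ops)
  Iteration 2: ADD (1 ops)
  Iteration 3: ADD (1 ops)
  Iteration 4: ADD (1 ops)
  Iteration 5: ADD (1 ops)
  Iteration 6: ADD (1 ops)
Total: 6 iterations * 1 ops/iter = 6 operations

6


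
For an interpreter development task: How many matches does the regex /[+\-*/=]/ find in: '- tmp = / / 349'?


Pattern: /[+\-*/=]/ (operators)
Input: '- tmp = / / 349'
Scanning for matches:
  Match 1: '-'
  Match 2: '='
  Match 3: '/'
  Match 4: '/'
Total matches: 4

4


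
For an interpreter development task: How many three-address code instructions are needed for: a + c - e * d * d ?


Expression: a + c - e * d * d
Generating three-address code (respecting * over +/- precedence):
  Instruction 1: t1 = e * d
  Instruction 2: t2 = t1 * d
  Instruction 3: t3 = a + c
  Instruction 4: t4 = t3 - t2
Total instructions: 4

4


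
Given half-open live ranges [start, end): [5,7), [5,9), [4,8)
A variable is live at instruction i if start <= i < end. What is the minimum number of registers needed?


Live ranges:
  Var0: [5, 7)
  Var1: [5, 9)
  Var2: [4, 8)
Sweep-line events (position, delta, active):
  pos=4 start -> active=1
  pos=5 start -> active=2
  pos=5 start -> active=3
  pos=7 end -> active=2
  pos=8 end -> active=1
  pos=9 end -> active=0
Maximum simultaneous active: 3
Minimum registers needed: 3

3


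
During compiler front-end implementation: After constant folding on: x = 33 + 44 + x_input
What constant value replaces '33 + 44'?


Identifying constant sub-expression:
  Original: x = 33 + 44 + x_input
  33 and 44 are both compile-time constants
  Evaluating: 33 + 44 = 77
  After folding: x = 77 + x_input

77


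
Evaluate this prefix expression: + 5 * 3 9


Parsing prefix expression: + 5 * 3 9
Step 1: Innermost operation '* 3 9'
  3 * 9 = 27
Step 2: Outer operation '+ 5 [27]'
  5 + 27 = 32

32


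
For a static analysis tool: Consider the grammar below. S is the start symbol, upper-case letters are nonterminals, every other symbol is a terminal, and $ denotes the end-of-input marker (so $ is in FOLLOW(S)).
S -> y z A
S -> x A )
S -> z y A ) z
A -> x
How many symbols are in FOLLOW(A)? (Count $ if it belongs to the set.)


S is the start symbol and does not occur in any rule body, so FOLLOW(S) = {$}.
Examining every occurrence of A in a rule body:
  S -> y z A : A is at the right end -> add FOLLOW(S) = {$}
  S -> x A ) : A is followed by terminal ')' -> add ')'
  S -> z y A ) z : A is followed by terminal ')' -> add ')' (already in the set)
  A -> x : A does not occur in the body -> contributes nothing
FOLLOW(A) = {), $}
Count: 2

2


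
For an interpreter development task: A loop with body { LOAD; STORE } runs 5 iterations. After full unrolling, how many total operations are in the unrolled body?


Loop body operations: LOAD, STORE (2 ops per iteration)
Unrolling 5 iterations:
  Iteration 1: LOAD, STORE (2 ops)
  Iteration 2: LOAD, STORE (2 ops)
  Iteration 3: LOAD, STORE (2 ops)
  Iteration 4: LOAD, STORE (2 ops)
  Iteration 5: LOAD, STORE (2 ops)
Total: 5 iterations * 2 ops/iter = 10 operations

10


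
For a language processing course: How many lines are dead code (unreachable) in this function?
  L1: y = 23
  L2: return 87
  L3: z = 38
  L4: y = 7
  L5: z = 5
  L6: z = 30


Analyzing control flow:
  L1: reachable (before return)
  L2: reachable (return statement)
  L3: DEAD (after return at L2)
  L4: DEAD (after return at L2)
  L5: DEAD (after return at L2)
  L6: DEAD (after return at L2)
Return at L2, total lines = 6
Dead lines: L3 through L6
Count: 4

4


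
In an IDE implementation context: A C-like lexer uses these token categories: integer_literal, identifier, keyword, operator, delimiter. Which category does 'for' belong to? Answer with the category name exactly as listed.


Token: 'for'
Checking categories:
  identifier: no
  integer_literal: no
  operator: no
  keyword: YES
  delimiter: no
Category: keyword

keyword


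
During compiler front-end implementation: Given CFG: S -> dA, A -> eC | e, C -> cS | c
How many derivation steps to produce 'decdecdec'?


Grammar: S -> dA, A -> eC | e, C -> cS | c
Deriving 'decdecdec':
Step 1: S -> dA => dA
Step 2: A -> eC => deC
Step 3: C -> cS => decS
Step 4: S -> dA => decdA
Step 5: A -> eC => decdeC
Step 6: C -> cS => decdecS
Step 7: S -> dA => decdecdA
Step 8: A -> eC => decdecdeC
Step 9: C -> c => decdecdec
Total derivation steps: 9

9


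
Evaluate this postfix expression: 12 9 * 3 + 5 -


Processing tokens left to right:
Push 12, Push 9
Pop 12 and 9, compute 12 * 9 = 108, push 108
Push 3
Pop 108 and 3, compute 108 + 3 = 111, push 111
Push 5
Pop 111 and 5, compute 111 - 5 = 106, push 106
Stack result: 106

106


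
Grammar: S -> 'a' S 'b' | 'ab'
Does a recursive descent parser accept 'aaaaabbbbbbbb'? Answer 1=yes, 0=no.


Grammar accepts strings of the form a^n b^n (n >= 1)
Word: 'aaaaabbbbbbbb'
Counting: 5 a's and 8 b's
Check: 5 == 8? No
Mismatch: a-count != b-count
Rejected

0


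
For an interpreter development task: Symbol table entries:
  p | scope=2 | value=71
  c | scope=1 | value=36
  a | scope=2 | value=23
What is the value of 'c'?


Searching symbol table for 'c':
  p | scope=2 | value=71
  c | scope=1 | value=36 <- MATCH
  a | scope=2 | value=23
Found 'c' at scope 1 with value 36

36


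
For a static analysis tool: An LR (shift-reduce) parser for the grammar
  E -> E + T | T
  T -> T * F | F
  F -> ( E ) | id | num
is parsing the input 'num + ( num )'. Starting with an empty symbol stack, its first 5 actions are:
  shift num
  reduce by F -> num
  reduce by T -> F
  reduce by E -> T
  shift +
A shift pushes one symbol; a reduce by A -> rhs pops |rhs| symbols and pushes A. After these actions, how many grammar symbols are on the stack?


Tracking the symbol stack through each action:
  Action 1: shift 'num' : push -> stack = [num] (size 1)
  Action 2: reduce by F -> num : pop 1, push F -> stack = [F] (size 1)
  Action 3: reduce by T -> F : pop 1, push T -> stack = [T] (size 1)
  Action 4: reduce by E -> T : pop 1, push E -> stack = [E] (size 1)
  Action 5: shift '+' : push -> stack = [E, +] (size 2)
Final stack size: 2

2


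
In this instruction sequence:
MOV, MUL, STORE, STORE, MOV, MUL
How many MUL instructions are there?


Scanning instruction sequence for MUL:
  Position 1: MOV
  Position 2: MUL <- MATCH
  Position 3: STORE
  Position 4: STORE
  Position 5: MOV
  Position 6: MUL <- MATCH
Matches at positions: [2, 6]
Total MUL count: 2

2


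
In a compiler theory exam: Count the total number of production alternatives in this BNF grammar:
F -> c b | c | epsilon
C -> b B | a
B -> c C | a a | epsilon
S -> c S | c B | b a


Counting alternatives per rule:
  F: 3 alternative(s)
  C: 2 alternative(s)
  B: 3 alternative(s)
  S: 3 alternative(s)
Sum: 3 + 2 + 3 + 3 = 11

11


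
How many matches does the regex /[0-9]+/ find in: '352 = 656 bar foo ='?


Pattern: /[0-9]+/ (int literals)
Input: '352 = 656 bar foo ='
Scanning for matches:
  Match 1: '352'
  Match 2: '656'
Total matches: 2

2


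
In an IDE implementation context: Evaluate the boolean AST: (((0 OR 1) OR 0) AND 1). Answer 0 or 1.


Step 1: Evaluate inner node
  0 OR 1 = 1
Step 2: Evaluate next node
  1 OR 0 = 1
Step 3: Evaluate root node
  1 AND 1 = 1

1


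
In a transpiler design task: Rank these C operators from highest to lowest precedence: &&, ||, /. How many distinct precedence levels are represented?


Looking up precedence for each operator:
  && -> precedence 2
  || -> precedence 1
  / -> precedence 6
Sorted highest to lowest: /, &&, ||
Distinct precedence values: [6, 2, 1]
Number of distinct levels: 3

3


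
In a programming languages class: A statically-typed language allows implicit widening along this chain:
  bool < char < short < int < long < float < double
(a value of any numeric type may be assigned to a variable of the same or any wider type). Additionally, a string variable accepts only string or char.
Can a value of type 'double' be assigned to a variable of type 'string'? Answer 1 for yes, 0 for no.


Target variable type: string
Source value type: double
Rule: string accepts only {string, char}
  source 'double' in {string, char}? No
Result: 0

0


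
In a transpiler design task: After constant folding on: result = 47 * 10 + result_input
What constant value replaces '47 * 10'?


Identifying constant sub-expression:
  Original: result = 47 * 10 + result_input
  47 and 10 are both compile-time constants
  Evaluating: 47 * 10 = 470
  After folding: result = 470 + result_input

470


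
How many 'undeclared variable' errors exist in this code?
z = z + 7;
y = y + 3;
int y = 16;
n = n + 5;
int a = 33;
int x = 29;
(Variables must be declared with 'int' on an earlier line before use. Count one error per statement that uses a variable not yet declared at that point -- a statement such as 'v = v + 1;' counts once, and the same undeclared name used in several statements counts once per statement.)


Scanning code line by line:
  Line 1: use 'z' -> ERROR (undeclared)
  Line 2: use 'y' -> ERROR (undeclared)
  Line 3: declare 'y' -> declared = ['y']
  Line 4: use 'n' -> ERROR (undeclared)
  Line 5: declare 'a' -> declared = ['a', 'y']
  Line 6: declare 'x' -> declared = ['a', 'x', 'y']
Total undeclared variable errors: 3

3


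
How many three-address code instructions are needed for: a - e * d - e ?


Expression: a - e * d - e
Generating three-address code (respecting * over +/- precedence):
  Instruction 1: t1 = e * d
  Instruction 2: t2 = a - t1
  Instruction 3: t3 = t2 - e
Total instructions: 3

3


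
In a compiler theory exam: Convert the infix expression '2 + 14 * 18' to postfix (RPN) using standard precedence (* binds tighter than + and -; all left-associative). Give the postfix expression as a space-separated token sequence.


Applying the shunting-yard algorithm:
  Operand 2 -> output
  Push '+' onto operator stack -> op-stack: [+]
  Operand 14 -> output
  Push '*' onto operator stack -> op-stack: [+, *]
  Operand 18 -> output
  End of input: pop '*' to output
  End of input: pop '+' to output
Postfix result: 2 14 18 * +

2 14 18 * +


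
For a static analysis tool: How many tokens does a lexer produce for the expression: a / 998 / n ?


Scanning 'a / 998 / n'
Token 1: 'a' -> identifier
Token 2: '/' -> operator
Token 3: '998' -> integer_literal
Token 4: '/' -> operator
Token 5: 'n' -> identifier
Total tokens: 5

5


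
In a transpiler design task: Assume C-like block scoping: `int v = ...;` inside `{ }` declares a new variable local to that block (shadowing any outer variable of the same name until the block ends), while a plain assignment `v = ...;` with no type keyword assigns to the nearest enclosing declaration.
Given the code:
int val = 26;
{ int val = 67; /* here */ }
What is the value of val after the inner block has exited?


Analyzing scoping rules:
Outer scope: declares val = 26
Inner block: 'int val = 67;' declares a NEW val that shadows the outer one
When the block exits the inner val goes out of scope; the outer val was never modified -> 26
Result: 26

26


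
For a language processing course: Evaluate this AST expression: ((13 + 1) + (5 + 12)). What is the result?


Expression: ((13 + 1) + (5 + 12))
Evaluating step by step:
  13 + 1 = 14
  5 + 12 = 17
  14 + 17 = 31
Result: 31

31


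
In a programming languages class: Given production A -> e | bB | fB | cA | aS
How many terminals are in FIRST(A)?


Production: A -> e | bB | fB | cA | aS
Examining each alternative for leading terminals:
  A -> e : first terminal = 'e'
  A -> bB : first terminal = 'b'
  A -> fB : first terminal = 'f'
  A -> cA : first terminal = 'c'
  A -> aS : first terminal = 'a'
FIRST(A) = {a, b, c, e, f}
Count: 5

5
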